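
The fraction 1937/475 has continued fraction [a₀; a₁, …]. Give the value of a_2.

1

1937 = 4·475 + 37, so a_0 = 4
475 = 12·37 + 31, so a_1 = 12
37 = 1·31 + 6, so a_2 = 1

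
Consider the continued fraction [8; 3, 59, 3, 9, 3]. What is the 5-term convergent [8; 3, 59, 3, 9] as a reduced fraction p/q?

Compute successive convergents:
a_0 = 8: 8/1
a_1 = 3: 25/3
a_2 = 59: 1483/178
a_3 = 3: 4474/537
a_4 = 9: 41749/5011

41749/5011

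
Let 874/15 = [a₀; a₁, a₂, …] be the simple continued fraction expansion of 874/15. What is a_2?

1

⌊874/15⌋ = 58, remainder 4
⌊15/4⌋ = 3, remainder 3
⌊4/3⌋ = 1, remainder 1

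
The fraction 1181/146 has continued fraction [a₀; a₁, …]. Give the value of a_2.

⌊1181/146⌋ = 8, remainder 13
⌊146/13⌋ = 11, remainder 3
⌊13/3⌋ = 4, remainder 1

4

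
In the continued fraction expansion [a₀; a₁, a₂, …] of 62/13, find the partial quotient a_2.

3

Run the Euclidean algorithm, recording each quotient:
62 ÷ 13 → quotient 4, remainder 10
13 ÷ 10 → quotient 1, remainder 3
10 ÷ 3 → quotient 3, remainder 1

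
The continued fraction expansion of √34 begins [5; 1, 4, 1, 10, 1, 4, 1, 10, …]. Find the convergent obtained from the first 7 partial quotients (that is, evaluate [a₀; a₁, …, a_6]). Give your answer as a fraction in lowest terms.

2035/349

a_0 = 5: 5/1
a_1 = 1: 6/1
a_2 = 4: 29/5
a_3 = 1: 35/6
a_4 = 10: 379/65
a_5 = 1: 414/71
a_6 = 4: 2035/349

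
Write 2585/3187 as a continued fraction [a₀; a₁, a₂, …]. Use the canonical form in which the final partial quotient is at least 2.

⌊2585/3187⌋ = 0, remainder 2585
⌊3187/2585⌋ = 1, remainder 602
⌊2585/602⌋ = 4, remainder 177
⌊602/177⌋ = 3, remainder 71
⌊177/71⌋ = 2, remainder 35
⌊71/35⌋ = 2, remainder 1
⌊35/1⌋ = 35, remainder 0

[0; 1, 4, 3, 2, 2, 35]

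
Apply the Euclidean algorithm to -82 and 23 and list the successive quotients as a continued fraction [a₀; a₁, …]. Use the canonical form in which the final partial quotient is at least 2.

[-4; 2, 3, 3]

-82 = -4·23 + 10, so a_0 = -4
23 = 2·10 + 3, so a_1 = 2
10 = 3·3 + 1, so a_2 = 3
3 = 3·1 + 0, so a_3 = 3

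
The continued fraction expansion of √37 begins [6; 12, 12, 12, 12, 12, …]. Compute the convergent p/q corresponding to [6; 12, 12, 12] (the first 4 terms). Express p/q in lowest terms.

Start with 12.
12 + 1/(12/1) = 12 + 1/12 = 145/12
12 + 1/(145/12) = 12 + 12/145 = 1752/145
6 + 1/(1752/145) = 6 + 145/1752 = 10657/1752

10657/1752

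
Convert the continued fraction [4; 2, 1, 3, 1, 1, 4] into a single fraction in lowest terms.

a_0 = 4: 4/1
a_1 = 2: 9/2
a_2 = 1: 13/3
a_3 = 3: 48/11
a_4 = 1: 61/14
a_5 = 1: 109/25
a_6 = 4: 497/114

497/114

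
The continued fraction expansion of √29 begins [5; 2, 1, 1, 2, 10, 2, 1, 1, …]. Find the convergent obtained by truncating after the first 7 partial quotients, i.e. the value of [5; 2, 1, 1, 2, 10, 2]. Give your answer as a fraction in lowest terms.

1524/283

Start with 2.
10 + 1/(2/1) = 10 + 1/2 = 21/2
2 + 1/(21/2) = 2 + 2/21 = 44/21
1 + 1/(44/21) = 1 + 21/44 = 65/44
1 + 1/(65/44) = 1 + 44/65 = 109/65
2 + 1/(109/65) = 2 + 65/109 = 283/109
5 + 1/(283/109) = 5 + 109/283 = 1524/283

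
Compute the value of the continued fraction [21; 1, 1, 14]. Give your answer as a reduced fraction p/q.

624/29

a_0 = 21: 21/1
a_1 = 1: 22/1
a_2 = 1: 43/2
a_3 = 14: 624/29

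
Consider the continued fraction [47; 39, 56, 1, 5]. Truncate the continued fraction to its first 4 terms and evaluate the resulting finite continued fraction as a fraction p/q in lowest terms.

a_0 = 47: 47/1
a_1 = 39: 1834/39
a_2 = 56: 102751/2185
a_3 = 1: 104585/2224

104585/2224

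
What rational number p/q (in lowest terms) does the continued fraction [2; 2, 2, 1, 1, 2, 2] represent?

Work from the innermost term outward:
Start with 2.
2 + 1/(2/1) = 2 + 1/2 = 5/2
1 + 1/(5/2) = 1 + 2/5 = 7/5
1 + 1/(7/5) = 1 + 5/7 = 12/7
2 + 1/(12/7) = 2 + 7/12 = 31/12
2 + 1/(31/12) = 2 + 12/31 = 74/31
2 + 1/(74/31) = 2 + 31/74 = 179/74

179/74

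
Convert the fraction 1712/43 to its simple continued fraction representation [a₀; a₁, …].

[39; 1, 4, 2, 1, 2]

1712 = 39·43 + 35, so a_0 = 39
43 = 1·35 + 8, so a_1 = 1
35 = 4·8 + 3, so a_2 = 4
8 = 2·3 + 2, so a_3 = 2
3 = 1·2 + 1, so a_4 = 1
2 = 2·1 + 0, so a_5 = 2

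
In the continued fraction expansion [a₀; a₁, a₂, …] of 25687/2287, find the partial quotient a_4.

1

Apply division with remainder until the remainder is 0:
⌊25687/2287⌋ = 11, remainder 530
⌊2287/530⌋ = 4, remainder 167
⌊530/167⌋ = 3, remainder 29
⌊167/29⌋ = 5, remainder 22
⌊29/22⌋ = 1, remainder 7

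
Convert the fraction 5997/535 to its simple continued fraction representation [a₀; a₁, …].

[11; 4, 1, 3, 2, 12]

5997 = 11·535 + 112, so a_0 = 11
535 = 4·112 + 87, so a_1 = 4
112 = 1·87 + 25, so a_2 = 1
87 = 3·25 + 12, so a_3 = 3
25 = 2·12 + 1, so a_4 = 2
12 = 12·1 + 0, so a_5 = 12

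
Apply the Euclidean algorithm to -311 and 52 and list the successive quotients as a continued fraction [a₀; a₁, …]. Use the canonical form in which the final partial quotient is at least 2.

⌊-311/52⌋ = -6, remainder 1
⌊52/1⌋ = 52, remainder 0

[-6; 52]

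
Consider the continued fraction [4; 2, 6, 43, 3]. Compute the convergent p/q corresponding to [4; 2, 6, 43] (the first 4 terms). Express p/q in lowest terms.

Start with 43.
6 + 1/(43/1) = 6 + 1/43 = 259/43
2 + 1/(259/43) = 2 + 43/259 = 561/259
4 + 1/(561/259) = 4 + 259/561 = 2503/561

2503/561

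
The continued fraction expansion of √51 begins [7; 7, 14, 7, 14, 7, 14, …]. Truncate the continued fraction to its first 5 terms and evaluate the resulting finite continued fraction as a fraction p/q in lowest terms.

Start with 14.
7 + 1/(14/1) = 7 + 1/14 = 99/14
14 + 1/(99/14) = 14 + 14/99 = 1400/99
7 + 1/(1400/99) = 7 + 99/1400 = 9899/1400
7 + 1/(9899/1400) = 7 + 1400/9899 = 70693/9899

70693/9899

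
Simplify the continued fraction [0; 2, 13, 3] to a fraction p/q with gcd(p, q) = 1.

40/83

Start with 3.
13 + 1/(3/1) = 13 + 1/3 = 40/3
2 + 1/(40/3) = 2 + 3/40 = 83/40
0 + 1/(83/40) = 0 + 40/83 = 40/83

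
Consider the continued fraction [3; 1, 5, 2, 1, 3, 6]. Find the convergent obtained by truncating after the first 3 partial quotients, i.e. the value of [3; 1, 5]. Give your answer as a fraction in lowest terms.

Compute successive convergents:
a_0 = 3: 3/1
a_1 = 1: 4/1
a_2 = 5: 23/6

23/6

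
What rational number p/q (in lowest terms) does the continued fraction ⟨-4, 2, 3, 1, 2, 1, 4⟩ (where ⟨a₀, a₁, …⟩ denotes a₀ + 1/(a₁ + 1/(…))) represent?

-573/161

Starting at the tail and folding back:
Start with 4.
1 + 1/(4/1) = 1 + 1/4 = 5/4
2 + 1/(5/4) = 2 + 4/5 = 14/5
1 + 1/(14/5) = 1 + 5/14 = 19/14
3 + 1/(19/14) = 3 + 14/19 = 71/19
2 + 1/(71/19) = 2 + 19/71 = 161/71
-4 + 1/(161/71) = -4 + 71/161 = -573/161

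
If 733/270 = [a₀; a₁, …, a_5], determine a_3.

Repeatedly divide and take the remainder:
733 ÷ 270 → quotient 2, remainder 193
270 ÷ 193 → quotient 1, remainder 77
193 ÷ 77 → quotient 2, remainder 39
77 ÷ 39 → quotient 1, remainder 38

1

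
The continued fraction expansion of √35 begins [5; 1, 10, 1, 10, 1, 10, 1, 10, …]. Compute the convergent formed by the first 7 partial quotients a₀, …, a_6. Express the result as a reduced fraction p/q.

Use the convergent recurrence hₖ = aₖ·hₖ₋₁ + hₖ₋₂ (and likewise for the denominators kₖ):
a_0 = 5: 5/1
a_1 = 1: 6/1
a_2 = 10: 65/11
a_3 = 1: 71/12
a_4 = 10: 775/131
a_5 = 1: 846/143
a_6 = 10: 9235/1561

9235/1561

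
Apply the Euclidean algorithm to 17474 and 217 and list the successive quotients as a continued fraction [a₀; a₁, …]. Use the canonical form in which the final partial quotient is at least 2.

⌊17474/217⌋ = 80, remainder 114
⌊217/114⌋ = 1, remainder 103
⌊114/103⌋ = 1, remainder 11
⌊103/11⌋ = 9, remainder 4
⌊11/4⌋ = 2, remainder 3
⌊4/3⌋ = 1, remainder 1
⌊3/1⌋ = 3, remainder 0

[80; 1, 1, 9, 2, 1, 3]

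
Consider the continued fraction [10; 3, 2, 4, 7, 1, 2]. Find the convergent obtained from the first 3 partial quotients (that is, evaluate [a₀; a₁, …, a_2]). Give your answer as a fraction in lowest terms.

a_0 = 10: 10/1
a_1 = 3: 31/3
a_2 = 2: 72/7

72/7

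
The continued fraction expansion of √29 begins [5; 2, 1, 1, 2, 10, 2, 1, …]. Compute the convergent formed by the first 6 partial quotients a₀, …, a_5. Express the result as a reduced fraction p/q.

Start with 10.
2 + 1/(10/1) = 2 + 1/10 = 21/10
1 + 1/(21/10) = 1 + 10/21 = 31/21
1 + 1/(31/21) = 1 + 21/31 = 52/31
2 + 1/(52/31) = 2 + 31/52 = 135/52
5 + 1/(135/52) = 5 + 52/135 = 727/135

727/135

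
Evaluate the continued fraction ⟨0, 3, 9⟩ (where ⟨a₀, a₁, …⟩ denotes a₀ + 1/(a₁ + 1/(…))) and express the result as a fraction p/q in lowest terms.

Starting at the tail and folding back:
Start with 9.
3 + 1/(9/1) = 3 + 1/9 = 28/9
0 + 1/(28/9) = 0 + 9/28 = 9/28

9/28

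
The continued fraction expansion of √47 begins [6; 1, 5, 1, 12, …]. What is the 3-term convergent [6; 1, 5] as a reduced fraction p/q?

Start with 5.
1 + 1/(5/1) = 1 + 1/5 = 6/5
6 + 1/(6/5) = 6 + 5/6 = 41/6

41/6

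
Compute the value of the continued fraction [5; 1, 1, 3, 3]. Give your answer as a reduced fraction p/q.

128/23

Work from the innermost term outward:
Start with 3.
3 + 1/(3/1) = 3 + 1/3 = 10/3
1 + 1/(10/3) = 1 + 3/10 = 13/10
1 + 1/(13/10) = 1 + 10/13 = 23/13
5 + 1/(23/13) = 5 + 13/23 = 128/23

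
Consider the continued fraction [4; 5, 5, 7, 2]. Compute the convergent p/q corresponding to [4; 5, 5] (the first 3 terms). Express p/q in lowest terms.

Build up convergents one term at a time:
a_0 = 4: 4/1
a_1 = 5: 21/5
a_2 = 5: 109/26

109/26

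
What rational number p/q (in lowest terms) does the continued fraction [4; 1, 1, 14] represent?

Start with 14.
1 + 1/(14/1) = 1 + 1/14 = 15/14
1 + 1/(15/14) = 1 + 14/15 = 29/15
4 + 1/(29/15) = 4 + 15/29 = 131/29

131/29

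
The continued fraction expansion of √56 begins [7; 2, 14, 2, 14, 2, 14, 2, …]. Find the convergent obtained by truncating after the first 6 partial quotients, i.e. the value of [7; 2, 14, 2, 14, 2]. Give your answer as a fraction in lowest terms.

13455/1798

Starting at the tail and folding back:
Start with 2.
14 + 1/(2/1) = 14 + 1/2 = 29/2
2 + 1/(29/2) = 2 + 2/29 = 60/29
14 + 1/(60/29) = 14 + 29/60 = 869/60
2 + 1/(869/60) = 2 + 60/869 = 1798/869
7 + 1/(1798/869) = 7 + 869/1798 = 13455/1798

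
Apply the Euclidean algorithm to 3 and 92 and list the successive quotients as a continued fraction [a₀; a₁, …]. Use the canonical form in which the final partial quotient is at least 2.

[0; 30, 1, 2]

Run the Euclidean algorithm, recording each quotient:
3 ÷ 92 → quotient 0, remainder 3
92 ÷ 3 → quotient 30, remainder 2
3 ÷ 2 → quotient 1, remainder 1
2 ÷ 1 → quotient 2, remainder 0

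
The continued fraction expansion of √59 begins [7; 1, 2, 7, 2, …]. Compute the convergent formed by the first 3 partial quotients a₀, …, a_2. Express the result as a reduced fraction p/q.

23/3

Start with 2.
1 + 1/(2/1) = 1 + 1/2 = 3/2
7 + 1/(3/2) = 7 + 2/3 = 23/3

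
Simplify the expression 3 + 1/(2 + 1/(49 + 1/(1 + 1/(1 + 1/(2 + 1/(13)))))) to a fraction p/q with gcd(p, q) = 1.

23462/6713

Start with 13.
2 + 1/(13/1) = 2 + 1/13 = 27/13
1 + 1/(27/13) = 1 + 13/27 = 40/27
1 + 1/(40/27) = 1 + 27/40 = 67/40
49 + 1/(67/40) = 49 + 40/67 = 3323/67
2 + 1/(3323/67) = 2 + 67/3323 = 6713/3323
3 + 1/(6713/3323) = 3 + 3323/6713 = 23462/6713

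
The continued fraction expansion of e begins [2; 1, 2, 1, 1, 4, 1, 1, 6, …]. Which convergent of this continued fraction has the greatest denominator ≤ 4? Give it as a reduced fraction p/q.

11/4

a_0 = 2: 2/1  (≤ bound)
a_1 = 1: 3/1  (≤ bound)
a_2 = 2: 8/3  (≤ bound)
a_3 = 1: 11/4  (≤ bound)
a_4 = 1: 19/7  (> 4, stop)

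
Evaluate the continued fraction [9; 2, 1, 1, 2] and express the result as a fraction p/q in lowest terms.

a_0 = 9: 9/1
a_1 = 2: 19/2
a_2 = 1: 28/3
a_3 = 1: 47/5
a_4 = 2: 122/13

122/13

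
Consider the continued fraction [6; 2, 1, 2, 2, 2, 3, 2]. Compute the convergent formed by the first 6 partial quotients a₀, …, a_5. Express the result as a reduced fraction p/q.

a_0 = 6: 6/1
a_1 = 2: 13/2
a_2 = 1: 19/3
a_3 = 2: 51/8
a_4 = 2: 121/19
a_5 = 2: 293/46

293/46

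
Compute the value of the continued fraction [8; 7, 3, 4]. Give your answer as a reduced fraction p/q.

Build up convergents one term at a time:
a_0 = 8: 8/1
a_1 = 7: 57/7
a_2 = 3: 179/22
a_3 = 4: 773/95

773/95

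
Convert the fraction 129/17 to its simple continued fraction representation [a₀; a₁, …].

129 ÷ 17 → quotient 7, remainder 10
17 ÷ 10 → quotient 1, remainder 7
10 ÷ 7 → quotient 1, remainder 3
7 ÷ 3 → quotient 2, remainder 1
3 ÷ 1 → quotient 3, remainder 0

[7; 1, 1, 2, 3]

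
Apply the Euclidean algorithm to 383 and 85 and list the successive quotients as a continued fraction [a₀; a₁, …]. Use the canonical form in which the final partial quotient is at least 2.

[4; 1, 1, 42]

⌊383/85⌋ = 4, remainder 43
⌊85/43⌋ = 1, remainder 42
⌊43/42⌋ = 1, remainder 1
⌊42/1⌋ = 42, remainder 0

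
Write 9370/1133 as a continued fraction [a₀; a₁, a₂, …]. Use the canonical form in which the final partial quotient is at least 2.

⌊9370/1133⌋ = 8, remainder 306
⌊1133/306⌋ = 3, remainder 215
⌊306/215⌋ = 1, remainder 91
⌊215/91⌋ = 2, remainder 33
⌊91/33⌋ = 2, remainder 25
⌊33/25⌋ = 1, remainder 8
⌊25/8⌋ = 3, remainder 1
⌊8/1⌋ = 8, remainder 0

[8; 3, 1, 2, 2, 1, 3, 8]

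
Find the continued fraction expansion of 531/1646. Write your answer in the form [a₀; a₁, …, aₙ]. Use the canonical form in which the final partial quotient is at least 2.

[0; 3, 10, 53]

Apply division with remainder until the remainder is 0:
531 = 0·1646 + 531, so a_0 = 0
1646 = 3·531 + 53, so a_1 = 3
531 = 10·53 + 1, so a_2 = 10
53 = 53·1 + 0, so a_3 = 53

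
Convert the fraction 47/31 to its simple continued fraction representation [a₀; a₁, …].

47 = 1·31 + 16, so a_0 = 1
31 = 1·16 + 15, so a_1 = 1
16 = 1·15 + 1, so a_2 = 1
15 = 15·1 + 0, so a_3 = 15

[1; 1, 1, 15]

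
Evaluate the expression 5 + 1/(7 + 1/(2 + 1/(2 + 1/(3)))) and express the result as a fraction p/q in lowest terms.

647/126

Use the convergent recurrence hₖ = aₖ·hₖ₋₁ + hₖ₋₂ (and likewise for the denominators kₖ):
a_0 = 5: 5/1
a_1 = 7: 36/7
a_2 = 2: 77/15
a_3 = 2: 190/37
a_4 = 3: 647/126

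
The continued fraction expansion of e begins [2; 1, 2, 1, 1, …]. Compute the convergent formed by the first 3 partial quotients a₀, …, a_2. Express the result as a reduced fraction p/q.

8/3

Starting at the tail and folding back:
Start with 2.
1 + 1/(2/1) = 1 + 1/2 = 3/2
2 + 1/(3/2) = 2 + 2/3 = 8/3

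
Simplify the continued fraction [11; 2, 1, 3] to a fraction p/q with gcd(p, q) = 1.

125/11

Build up convergents one term at a time:
a_0 = 11: 11/1
a_1 = 2: 23/2
a_2 = 1: 34/3
a_3 = 3: 125/11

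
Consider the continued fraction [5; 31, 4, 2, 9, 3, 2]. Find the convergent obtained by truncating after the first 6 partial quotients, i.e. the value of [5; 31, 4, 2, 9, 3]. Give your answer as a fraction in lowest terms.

Build up convergents one term at a time:
a_0 = 5: 5/1
a_1 = 31: 156/31
a_2 = 4: 629/125
a_3 = 2: 1414/281
a_4 = 9: 13355/2654
a_5 = 3: 41479/8243

41479/8243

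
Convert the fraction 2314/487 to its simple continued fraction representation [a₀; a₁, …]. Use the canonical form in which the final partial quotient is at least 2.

2314 = 4·487 + 366, so a_0 = 4
487 = 1·366 + 121, so a_1 = 1
366 = 3·121 + 3, so a_2 = 3
121 = 40·3 + 1, so a_3 = 40
3 = 3·1 + 0, so a_4 = 3

[4; 1, 3, 40, 3]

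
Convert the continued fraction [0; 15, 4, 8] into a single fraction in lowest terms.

Compute successive convergents:
a_0 = 0: 0/1
a_1 = 15: 1/15
a_2 = 4: 4/61
a_3 = 8: 33/503

33/503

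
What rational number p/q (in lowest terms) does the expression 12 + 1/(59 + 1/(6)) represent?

4266/355

Start with 6.
59 + 1/(6/1) = 59 + 1/6 = 355/6
12 + 1/(355/6) = 12 + 6/355 = 4266/355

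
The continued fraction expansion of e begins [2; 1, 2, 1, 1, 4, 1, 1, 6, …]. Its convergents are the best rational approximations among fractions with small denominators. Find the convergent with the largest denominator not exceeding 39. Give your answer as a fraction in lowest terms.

a_0 = 2: 2/1  (≤ bound)
a_1 = 1: 3/1  (≤ bound)
a_2 = 2: 8/3  (≤ bound)
a_3 = 1: 11/4  (≤ bound)
a_4 = 1: 19/7  (≤ bound)
a_5 = 4: 87/32  (≤ bound)
a_6 = 1: 106/39  (≤ bound)
a_7 = 1: 193/71  (> 39, stop)

106/39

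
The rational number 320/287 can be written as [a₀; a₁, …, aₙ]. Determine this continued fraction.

[1; 8, 1, 2, 3, 3]

320 = 1·287 + 33, so a_0 = 1
287 = 8·33 + 23, so a_1 = 8
33 = 1·23 + 10, so a_2 = 1
23 = 2·10 + 3, so a_3 = 2
10 = 3·3 + 1, so a_4 = 3
3 = 3·1 + 0, so a_5 = 3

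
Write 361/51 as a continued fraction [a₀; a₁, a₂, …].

⌊361/51⌋ = 7, remainder 4
⌊51/4⌋ = 12, remainder 3
⌊4/3⌋ = 1, remainder 1
⌊3/1⌋ = 3, remainder 0

[7; 12, 1, 3]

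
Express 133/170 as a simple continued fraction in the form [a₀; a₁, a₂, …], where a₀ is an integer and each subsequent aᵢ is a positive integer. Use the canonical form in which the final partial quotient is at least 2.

⌊133/170⌋ = 0, remainder 133
⌊170/133⌋ = 1, remainder 37
⌊133/37⌋ = 3, remainder 22
⌊37/22⌋ = 1, remainder 15
⌊22/15⌋ = 1, remainder 7
⌊15/7⌋ = 2, remainder 1
⌊7/1⌋ = 7, remainder 0

[0; 1, 3, 1, 1, 2, 7]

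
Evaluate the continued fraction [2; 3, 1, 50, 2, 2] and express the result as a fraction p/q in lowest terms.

2303/1023

Compute successive convergents:
a_0 = 2: 2/1
a_1 = 3: 7/3
a_2 = 1: 9/4
a_3 = 50: 457/203
a_4 = 2: 923/410
a_5 = 2: 2303/1023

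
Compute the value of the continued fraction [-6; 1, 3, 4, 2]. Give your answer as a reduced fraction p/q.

-199/38

Work from the innermost term outward:
Start with 2.
4 + 1/(2/1) = 4 + 1/2 = 9/2
3 + 1/(9/2) = 3 + 2/9 = 29/9
1 + 1/(29/9) = 1 + 9/29 = 38/29
-6 + 1/(38/29) = -6 + 29/38 = -199/38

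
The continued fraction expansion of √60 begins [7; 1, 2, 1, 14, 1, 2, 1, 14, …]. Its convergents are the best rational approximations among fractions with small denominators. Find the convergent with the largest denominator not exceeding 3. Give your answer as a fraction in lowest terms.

a_0 = 7: 7/1  (≤ bound)
a_1 = 1: 8/1  (≤ bound)
a_2 = 2: 23/3  (≤ bound)
a_3 = 1: 31/4  (> 3, stop)

23/3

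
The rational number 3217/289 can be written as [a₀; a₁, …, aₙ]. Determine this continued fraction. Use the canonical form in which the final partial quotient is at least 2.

[11; 7, 1, 1, 1, 1, 7]

Run the Euclidean algorithm, recording each quotient:
⌊3217/289⌋ = 11, remainder 38
⌊289/38⌋ = 7, remainder 23
⌊38/23⌋ = 1, remainder 15
⌊23/15⌋ = 1, remainder 8
⌊15/8⌋ = 1, remainder 7
⌊8/7⌋ = 1, remainder 1
⌊7/1⌋ = 7, remainder 0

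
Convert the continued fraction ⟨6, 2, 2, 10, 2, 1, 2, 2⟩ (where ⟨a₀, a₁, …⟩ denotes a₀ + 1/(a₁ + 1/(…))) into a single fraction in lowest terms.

6551/1023

Build up convergents one term at a time:
a_0 = 6: 6/1
a_1 = 2: 13/2
a_2 = 2: 32/5
a_3 = 10: 333/52
a_4 = 2: 698/109
a_5 = 1: 1031/161
a_6 = 2: 2760/431
a_7 = 2: 6551/1023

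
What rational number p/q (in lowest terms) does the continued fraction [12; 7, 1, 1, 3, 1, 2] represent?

a_0 = 12: 12/1
a_1 = 7: 85/7
a_2 = 1: 97/8
a_3 = 1: 182/15
a_4 = 3: 643/53
a_5 = 1: 825/68
a_6 = 2: 2293/189

2293/189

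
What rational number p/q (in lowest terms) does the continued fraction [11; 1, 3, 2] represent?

106/9

Collapse the nested fraction from the inside out:
Start with 2.
3 + 1/(2/1) = 3 + 1/2 = 7/2
1 + 1/(7/2) = 1 + 2/7 = 9/7
11 + 1/(9/7) = 11 + 7/9 = 106/9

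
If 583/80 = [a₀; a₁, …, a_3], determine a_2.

Repeatedly divide and take the remainder:
583 = 7·80 + 23, so a_0 = 7
80 = 3·23 + 11, so a_1 = 3
23 = 2·11 + 1, so a_2 = 2

2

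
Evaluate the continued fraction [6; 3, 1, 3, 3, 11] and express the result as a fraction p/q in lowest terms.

Use the convergent recurrence hₖ = aₖ·hₖ₋₁ + hₖ₋₂ (and likewise for the denominators kₖ):
a_0 = 6: 6/1
a_1 = 3: 19/3
a_2 = 1: 25/4
a_3 = 3: 94/15
a_4 = 3: 307/49
a_5 = 11: 3471/554

3471/554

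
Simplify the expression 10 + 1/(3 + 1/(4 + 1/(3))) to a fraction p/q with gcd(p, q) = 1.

Start with 3.
4 + 1/(3/1) = 4 + 1/3 = 13/3
3 + 1/(13/3) = 3 + 3/13 = 42/13
10 + 1/(42/13) = 10 + 13/42 = 433/42

433/42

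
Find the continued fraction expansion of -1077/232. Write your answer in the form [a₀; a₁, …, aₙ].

[-5; 2, 1, 3, 1, 7, 2]

⌊-1077/232⌋ = -5, remainder 83
⌊232/83⌋ = 2, remainder 66
⌊83/66⌋ = 1, remainder 17
⌊66/17⌋ = 3, remainder 15
⌊17/15⌋ = 1, remainder 2
⌊15/2⌋ = 7, remainder 1
⌊2/1⌋ = 2, remainder 0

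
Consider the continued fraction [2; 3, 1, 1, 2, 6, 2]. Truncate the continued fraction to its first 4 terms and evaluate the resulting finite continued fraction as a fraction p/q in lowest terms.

16/7

a_0 = 2: 2/1
a_1 = 3: 7/3
a_2 = 1: 9/4
a_3 = 1: 16/7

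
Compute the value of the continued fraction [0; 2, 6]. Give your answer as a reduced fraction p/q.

6/13

Work from the innermost term outward:
Start with 6.
2 + 1/(6/1) = 2 + 1/6 = 13/6
0 + 1/(13/6) = 0 + 6/13 = 6/13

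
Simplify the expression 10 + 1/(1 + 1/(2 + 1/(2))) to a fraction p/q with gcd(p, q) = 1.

Compute successive convergents:
a_0 = 10: 10/1
a_1 = 1: 11/1
a_2 = 2: 32/3
a_3 = 2: 75/7

75/7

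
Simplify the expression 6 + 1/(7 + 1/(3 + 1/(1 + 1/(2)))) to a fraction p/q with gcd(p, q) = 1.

Build up convergents one term at a time:
a_0 = 6: 6/1
a_1 = 7: 43/7
a_2 = 3: 135/22
a_3 = 1: 178/29
a_4 = 2: 491/80

491/80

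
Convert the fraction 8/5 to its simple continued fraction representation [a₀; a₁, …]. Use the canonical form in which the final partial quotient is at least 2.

[1; 1, 1, 2]

Repeatedly divide and take the remainder:
8 ÷ 5 → quotient 1, remainder 3
5 ÷ 3 → quotient 1, remainder 2
3 ÷ 2 → quotient 1, remainder 1
2 ÷ 1 → quotient 2, remainder 0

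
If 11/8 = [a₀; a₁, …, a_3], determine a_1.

2

Run the Euclidean algorithm, recording each quotient:
11 = 1·8 + 3, so a_0 = 1
8 = 2·3 + 2, so a_1 = 2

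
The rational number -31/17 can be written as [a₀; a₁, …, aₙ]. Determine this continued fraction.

-31 ÷ 17 → quotient -2, remainder 3
17 ÷ 3 → quotient 5, remainder 2
3 ÷ 2 → quotient 1, remainder 1
2 ÷ 1 → quotient 2, remainder 0

[-2; 5, 1, 2]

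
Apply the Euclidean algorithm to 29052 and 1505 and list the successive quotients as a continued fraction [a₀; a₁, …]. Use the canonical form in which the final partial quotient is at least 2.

[19; 3, 3, 2, 2, 3, 2, 3]

⌊29052/1505⌋ = 19, remainder 457
⌊1505/457⌋ = 3, remainder 134
⌊457/134⌋ = 3, remainder 55
⌊134/55⌋ = 2, remainder 24
⌊55/24⌋ = 2, remainder 7
⌊24/7⌋ = 3, remainder 3
⌊7/3⌋ = 2, remainder 1
⌊3/1⌋ = 3, remainder 0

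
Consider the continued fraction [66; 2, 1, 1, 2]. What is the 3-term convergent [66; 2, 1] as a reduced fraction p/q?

Starting at the tail and folding back:
Start with 1.
2 + 1/(1/1) = 2 + 1/1 = 3/1
66 + 1/(3/1) = 66 + 1/3 = 199/3

199/3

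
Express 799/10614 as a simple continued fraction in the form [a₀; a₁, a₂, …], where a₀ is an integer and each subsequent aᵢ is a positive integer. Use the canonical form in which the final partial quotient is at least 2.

[0; 13, 3, 1, 1, 12, 9]

⌊799/10614⌋ = 0, remainder 799
⌊10614/799⌋ = 13, remainder 227
⌊799/227⌋ = 3, remainder 118
⌊227/118⌋ = 1, remainder 109
⌊118/109⌋ = 1, remainder 9
⌊109/9⌋ = 12, remainder 1
⌊9/1⌋ = 9, remainder 0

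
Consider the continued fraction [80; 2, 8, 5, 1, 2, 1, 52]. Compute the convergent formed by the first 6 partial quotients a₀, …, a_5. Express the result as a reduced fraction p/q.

23739/295

Compute successive convergents:
a_0 = 80: 80/1
a_1 = 2: 161/2
a_2 = 8: 1368/17
a_3 = 5: 7001/87
a_4 = 1: 8369/104
a_5 = 2: 23739/295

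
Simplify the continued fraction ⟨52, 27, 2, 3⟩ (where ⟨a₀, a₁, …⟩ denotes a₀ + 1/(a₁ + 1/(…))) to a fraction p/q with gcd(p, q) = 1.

Build up convergents one term at a time:
a_0 = 52: 52/1
a_1 = 27: 1405/27
a_2 = 2: 2862/55
a_3 = 3: 9991/192

9991/192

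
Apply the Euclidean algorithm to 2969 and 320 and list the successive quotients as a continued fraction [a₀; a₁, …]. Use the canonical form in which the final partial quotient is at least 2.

Repeatedly divide and take the remainder:
2969 ÷ 320 → quotient 9, remainder 89
320 ÷ 89 → quotient 3, remainder 53
89 ÷ 53 → quotient 1, remainder 36
53 ÷ 36 → quotient 1, remainder 17
36 ÷ 17 → quotient 2, remainder 2
17 ÷ 2 → quotient 8, remainder 1
2 ÷ 1 → quotient 2, remainder 0

[9; 3, 1, 1, 2, 8, 2]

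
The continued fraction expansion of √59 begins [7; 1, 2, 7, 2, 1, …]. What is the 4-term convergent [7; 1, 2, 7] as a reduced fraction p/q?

169/22

Start with 7.
2 + 1/(7/1) = 2 + 1/7 = 15/7
1 + 1/(15/7) = 1 + 7/15 = 22/15
7 + 1/(22/15) = 7 + 15/22 = 169/22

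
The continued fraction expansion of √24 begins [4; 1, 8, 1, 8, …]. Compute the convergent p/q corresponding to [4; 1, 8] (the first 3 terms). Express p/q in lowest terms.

Build up convergents one term at a time:
a_0 = 4: 4/1
a_1 = 1: 5/1
a_2 = 8: 44/9

44/9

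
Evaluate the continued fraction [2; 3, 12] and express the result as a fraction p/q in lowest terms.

a_0 = 2: 2/1
a_1 = 3: 7/3
a_2 = 12: 86/37

86/37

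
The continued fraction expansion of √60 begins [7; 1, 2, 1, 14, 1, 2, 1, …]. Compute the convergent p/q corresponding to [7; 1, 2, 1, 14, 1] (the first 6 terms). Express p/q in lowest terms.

Starting at the tail and folding back:
Start with 1.
14 + 1/(1/1) = 14 + 1/1 = 15/1
1 + 1/(15/1) = 1 + 1/15 = 16/15
2 + 1/(16/15) = 2 + 15/16 = 47/16
1 + 1/(47/16) = 1 + 16/47 = 63/47
7 + 1/(63/47) = 7 + 47/63 = 488/63

488/63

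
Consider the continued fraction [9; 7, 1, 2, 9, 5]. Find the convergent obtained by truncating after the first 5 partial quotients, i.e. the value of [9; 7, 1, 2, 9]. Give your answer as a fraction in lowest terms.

1963/215

Use the convergent recurrence hₖ = aₖ·hₖ₋₁ + hₖ₋₂ (and likewise for the denominators kₖ):
a_0 = 9: 9/1
a_1 = 7: 64/7
a_2 = 1: 73/8
a_3 = 2: 210/23
a_4 = 9: 1963/215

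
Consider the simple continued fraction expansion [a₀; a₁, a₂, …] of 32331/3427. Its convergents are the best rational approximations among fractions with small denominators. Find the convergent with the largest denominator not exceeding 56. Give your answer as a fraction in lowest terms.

a_0 = 9: 9/1  (≤ bound)
a_1 = 2: 19/2  (≤ bound)
a_2 = 3: 66/7  (≤ bound)
a_3 = 3: 217/23  (≤ bound)
a_4 = 2: 500/53  (≤ bound)
a_5 = 1: 717/76  (> 56, stop)

500/53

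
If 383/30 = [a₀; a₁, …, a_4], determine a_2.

383 ÷ 30 → quotient 12, remainder 23
30 ÷ 23 → quotient 1, remainder 7
23 ÷ 7 → quotient 3, remainder 2

3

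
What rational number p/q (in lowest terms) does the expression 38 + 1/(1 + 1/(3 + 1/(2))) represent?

349/9

Start with 2.
3 + 1/(2/1) = 3 + 1/2 = 7/2
1 + 1/(7/2) = 1 + 2/7 = 9/7
38 + 1/(9/7) = 38 + 7/9 = 349/9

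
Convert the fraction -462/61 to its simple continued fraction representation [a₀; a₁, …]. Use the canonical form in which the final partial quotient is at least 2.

Apply division with remainder until the remainder is 0:
⌊-462/61⌋ = -8, remainder 26
⌊61/26⌋ = 2, remainder 9
⌊26/9⌋ = 2, remainder 8
⌊9/8⌋ = 1, remainder 1
⌊8/1⌋ = 8, remainder 0

[-8; 2, 2, 1, 8]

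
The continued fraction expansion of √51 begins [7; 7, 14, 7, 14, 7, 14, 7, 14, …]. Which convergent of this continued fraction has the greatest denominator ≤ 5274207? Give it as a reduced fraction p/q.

a_0 = 7: 7/1  (≤ bound)
a_1 = 7: 50/7  (≤ bound)
a_2 = 14: 707/99  (≤ bound)
a_3 = 7: 4999/700  (≤ bound)
a_4 = 14: 70693/9899  (≤ bound)
a_5 = 7: 499850/69993  (≤ bound)
a_6 = 14: 7068593/989801  (≤ bound)
a_7 = 7: 49980001/6998600  (> 5274207, stop)

7068593/989801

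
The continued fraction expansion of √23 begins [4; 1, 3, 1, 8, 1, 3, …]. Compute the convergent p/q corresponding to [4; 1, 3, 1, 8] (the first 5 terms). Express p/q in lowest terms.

211/44

Compute successive convergents:
a_0 = 4: 4/1
a_1 = 1: 5/1
a_2 = 3: 19/4
a_3 = 1: 24/5
a_4 = 8: 211/44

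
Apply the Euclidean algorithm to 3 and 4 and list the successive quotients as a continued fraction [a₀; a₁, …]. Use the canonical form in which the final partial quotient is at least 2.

[0; 1, 3]

3 = 0·4 + 3, so a_0 = 0
4 = 1·3 + 1, so a_1 = 1
3 = 3·1 + 0, so a_2 = 3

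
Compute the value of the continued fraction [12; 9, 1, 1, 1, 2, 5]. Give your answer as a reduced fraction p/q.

5011/414

Start with 5.
2 + 1/(5/1) = 2 + 1/5 = 11/5
1 + 1/(11/5) = 1 + 5/11 = 16/11
1 + 1/(16/11) = 1 + 11/16 = 27/16
1 + 1/(27/16) = 1 + 16/27 = 43/27
9 + 1/(43/27) = 9 + 27/43 = 414/43
12 + 1/(414/43) = 12 + 43/414 = 5011/414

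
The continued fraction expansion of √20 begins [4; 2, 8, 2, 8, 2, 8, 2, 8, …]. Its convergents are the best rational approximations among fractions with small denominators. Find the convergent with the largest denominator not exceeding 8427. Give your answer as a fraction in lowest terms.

24476/5473

List convergents until the denominator exceeds the bound:
a_0 = 4: 4/1  (≤ bound)
a_1 = 2: 9/2  (≤ bound)
a_2 = 8: 76/17  (≤ bound)
a_3 = 2: 161/36  (≤ bound)
a_4 = 8: 1364/305  (≤ bound)
a_5 = 2: 2889/646  (≤ bound)
a_6 = 8: 24476/5473  (≤ bound)
a_7 = 2: 51841/11592  (> 8427, stop)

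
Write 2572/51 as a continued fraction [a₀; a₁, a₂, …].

[50; 2, 3, 7]

Apply division with remainder until the remainder is 0:
2572 = 50·51 + 22, so a_0 = 50
51 = 2·22 + 7, so a_1 = 2
22 = 3·7 + 1, so a_2 = 3
7 = 7·1 + 0, so a_3 = 7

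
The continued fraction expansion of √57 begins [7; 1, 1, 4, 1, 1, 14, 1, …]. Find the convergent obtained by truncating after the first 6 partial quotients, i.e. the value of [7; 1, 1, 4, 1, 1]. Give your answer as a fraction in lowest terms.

151/20

Start with 1.
1 + 1/(1/1) = 1 + 1/1 = 2/1
4 + 1/(2/1) = 4 + 1/2 = 9/2
1 + 1/(9/2) = 1 + 2/9 = 11/9
1 + 1/(11/9) = 1 + 9/11 = 20/11
7 + 1/(20/11) = 7 + 11/20 = 151/20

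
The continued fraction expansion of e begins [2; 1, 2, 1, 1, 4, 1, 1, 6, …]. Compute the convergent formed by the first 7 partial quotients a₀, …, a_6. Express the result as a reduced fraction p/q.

a_0 = 2: 2/1
a_1 = 1: 3/1
a_2 = 2: 8/3
a_3 = 1: 11/4
a_4 = 1: 19/7
a_5 = 4: 87/32
a_6 = 1: 106/39

106/39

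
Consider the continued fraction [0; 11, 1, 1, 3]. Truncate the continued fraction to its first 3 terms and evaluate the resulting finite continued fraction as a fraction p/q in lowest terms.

Start with 1.
11 + 1/(1/1) = 11 + 1/1 = 12/1
0 + 1/(12/1) = 0 + 1/12 = 1/12

1/12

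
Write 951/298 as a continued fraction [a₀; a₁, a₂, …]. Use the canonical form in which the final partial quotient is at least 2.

[3; 5, 4, 2, 1, 1, 2]

⌊951/298⌋ = 3, remainder 57
⌊298/57⌋ = 5, remainder 13
⌊57/13⌋ = 4, remainder 5
⌊13/5⌋ = 2, remainder 3
⌊5/3⌋ = 1, remainder 2
⌊3/2⌋ = 1, remainder 1
⌊2/1⌋ = 2, remainder 0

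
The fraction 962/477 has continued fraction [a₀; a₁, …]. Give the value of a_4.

962 ÷ 477 → quotient 2, remainder 8
477 ÷ 8 → quotient 59, remainder 5
8 ÷ 5 → quotient 1, remainder 3
5 ÷ 3 → quotient 1, remainder 2
3 ÷ 2 → quotient 1, remainder 1

1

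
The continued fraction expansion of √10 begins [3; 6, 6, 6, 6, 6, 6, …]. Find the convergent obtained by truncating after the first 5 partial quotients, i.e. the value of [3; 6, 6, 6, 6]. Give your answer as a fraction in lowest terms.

4443/1405

a_0 = 3: 3/1
a_1 = 6: 19/6
a_2 = 6: 117/37
a_3 = 6: 721/228
a_4 = 6: 4443/1405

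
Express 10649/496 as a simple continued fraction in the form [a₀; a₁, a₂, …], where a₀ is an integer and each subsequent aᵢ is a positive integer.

⌊10649/496⌋ = 21, remainder 233
⌊496/233⌋ = 2, remainder 30
⌊233/30⌋ = 7, remainder 23
⌊30/23⌋ = 1, remainder 7
⌊23/7⌋ = 3, remainder 2
⌊7/2⌋ = 3, remainder 1
⌊2/1⌋ = 2, remainder 0

[21; 2, 7, 1, 3, 3, 2]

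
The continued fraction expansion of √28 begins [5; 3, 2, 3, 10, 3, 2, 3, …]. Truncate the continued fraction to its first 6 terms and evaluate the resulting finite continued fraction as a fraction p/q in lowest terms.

4048/765

a_0 = 5: 5/1
a_1 = 3: 16/3
a_2 = 2: 37/7
a_3 = 3: 127/24
a_4 = 10: 1307/247
a_5 = 3: 4048/765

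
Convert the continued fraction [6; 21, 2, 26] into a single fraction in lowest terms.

6887/1139

Collapse the nested fraction from the inside out:
Start with 26.
2 + 1/(26/1) = 2 + 1/26 = 53/26
21 + 1/(53/26) = 21 + 26/53 = 1139/53
6 + 1/(1139/53) = 6 + 53/1139 = 6887/1139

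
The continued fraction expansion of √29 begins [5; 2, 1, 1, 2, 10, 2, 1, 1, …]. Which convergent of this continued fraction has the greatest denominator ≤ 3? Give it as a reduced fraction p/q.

16/3

a_0 = 5: 5/1  (≤ bound)
a_1 = 2: 11/2  (≤ bound)
a_2 = 1: 16/3  (≤ bound)
a_3 = 1: 27/5  (> 3, stop)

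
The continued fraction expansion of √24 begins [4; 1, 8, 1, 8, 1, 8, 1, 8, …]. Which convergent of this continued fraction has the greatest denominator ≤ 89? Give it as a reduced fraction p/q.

436/89

a_0 = 4: 4/1  (≤ bound)
a_1 = 1: 5/1  (≤ bound)
a_2 = 8: 44/9  (≤ bound)
a_3 = 1: 49/10  (≤ bound)
a_4 = 8: 436/89  (≤ bound)
a_5 = 1: 485/99  (> 89, stop)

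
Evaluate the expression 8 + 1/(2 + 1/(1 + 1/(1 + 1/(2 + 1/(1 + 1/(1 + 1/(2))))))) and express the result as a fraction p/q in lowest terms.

Start with 2.
1 + 1/(2/1) = 1 + 1/2 = 3/2
1 + 1/(3/2) = 1 + 2/3 = 5/3
2 + 1/(5/3) = 2 + 3/5 = 13/5
1 + 1/(13/5) = 1 + 5/13 = 18/13
1 + 1/(18/13) = 1 + 13/18 = 31/18
2 + 1/(31/18) = 2 + 18/31 = 80/31
8 + 1/(80/31) = 8 + 31/80 = 671/80

671/80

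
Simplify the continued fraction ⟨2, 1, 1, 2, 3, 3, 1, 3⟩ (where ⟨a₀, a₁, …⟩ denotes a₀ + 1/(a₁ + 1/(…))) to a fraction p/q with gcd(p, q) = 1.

Start with 3.
1 + 1/(3/1) = 1 + 1/3 = 4/3
3 + 1/(4/3) = 3 + 3/4 = 15/4
3 + 1/(15/4) = 3 + 4/15 = 49/15
2 + 1/(49/15) = 2 + 15/49 = 113/49
1 + 1/(113/49) = 1 + 49/113 = 162/113
1 + 1/(162/113) = 1 + 113/162 = 275/162
2 + 1/(275/162) = 2 + 162/275 = 712/275

712/275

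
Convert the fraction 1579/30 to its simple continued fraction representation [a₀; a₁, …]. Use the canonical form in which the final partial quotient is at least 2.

[52; 1, 1, 1, 2, 1, 2]

Apply division with remainder until the remainder is 0:
1579 = 52·30 + 19, so a_0 = 52
30 = 1·19 + 11, so a_1 = 1
19 = 1·11 + 8, so a_2 = 1
11 = 1·8 + 3, so a_3 = 1
8 = 2·3 + 2, so a_4 = 2
3 = 1·2 + 1, so a_5 = 1
2 = 2·1 + 0, so a_6 = 2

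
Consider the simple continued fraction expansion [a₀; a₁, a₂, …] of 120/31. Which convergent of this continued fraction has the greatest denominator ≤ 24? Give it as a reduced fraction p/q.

31/8

a_0 = 3: 3/1  (≤ bound)
a_1 = 1: 4/1  (≤ bound)
a_2 = 6: 27/7  (≤ bound)
a_3 = 1: 31/8  (≤ bound)
a_4 = 3: 120/31  (> 24, stop)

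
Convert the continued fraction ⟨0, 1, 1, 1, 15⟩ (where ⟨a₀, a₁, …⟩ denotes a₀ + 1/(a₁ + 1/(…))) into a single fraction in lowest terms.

Compute successive convergents:
a_0 = 0: 0/1
a_1 = 1: 1/1
a_2 = 1: 1/2
a_3 = 1: 2/3
a_4 = 15: 31/47

31/47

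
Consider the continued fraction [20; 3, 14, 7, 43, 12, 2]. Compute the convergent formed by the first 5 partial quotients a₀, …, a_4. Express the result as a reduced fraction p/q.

Collapse the nested fraction from the inside out:
Start with 43.
7 + 1/(43/1) = 7 + 1/43 = 302/43
14 + 1/(302/43) = 14 + 43/302 = 4271/302
3 + 1/(4271/302) = 3 + 302/4271 = 13115/4271
20 + 1/(13115/4271) = 20 + 4271/13115 = 266571/13115

266571/13115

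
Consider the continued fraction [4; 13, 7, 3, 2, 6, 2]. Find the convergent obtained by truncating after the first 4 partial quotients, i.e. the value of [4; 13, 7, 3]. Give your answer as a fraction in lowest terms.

Use the convergent recurrence hₖ = aₖ·hₖ₋₁ + hₖ₋₂ (and likewise for the denominators kₖ):
a_0 = 4: 4/1
a_1 = 13: 53/13
a_2 = 7: 375/92
a_3 = 3: 1178/289

1178/289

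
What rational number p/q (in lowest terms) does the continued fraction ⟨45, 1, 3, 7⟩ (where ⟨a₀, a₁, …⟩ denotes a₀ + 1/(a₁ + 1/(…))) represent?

Build up convergents one term at a time:
a_0 = 45: 45/1
a_1 = 1: 46/1
a_2 = 3: 183/4
a_3 = 7: 1327/29

1327/29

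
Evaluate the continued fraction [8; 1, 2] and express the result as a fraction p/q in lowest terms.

26/3

Starting at the tail and folding back:
Start with 2.
1 + 1/(2/1) = 1 + 1/2 = 3/2
8 + 1/(3/2) = 8 + 2/3 = 26/3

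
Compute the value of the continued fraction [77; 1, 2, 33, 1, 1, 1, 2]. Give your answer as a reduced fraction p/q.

63301/815

Start with 2.
1 + 1/(2/1) = 1 + 1/2 = 3/2
1 + 1/(3/2) = 1 + 2/3 = 5/3
1 + 1/(5/3) = 1 + 3/5 = 8/5
33 + 1/(8/5) = 33 + 5/8 = 269/8
2 + 1/(269/8) = 2 + 8/269 = 546/269
1 + 1/(546/269) = 1 + 269/546 = 815/546
77 + 1/(815/546) = 77 + 546/815 = 63301/815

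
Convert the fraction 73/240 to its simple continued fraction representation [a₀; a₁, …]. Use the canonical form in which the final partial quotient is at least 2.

Apply division with remainder until the remainder is 0:
⌊73/240⌋ = 0, remainder 73
⌊240/73⌋ = 3, remainder 21
⌊73/21⌋ = 3, remainder 10
⌊21/10⌋ = 2, remainder 1
⌊10/1⌋ = 10, remainder 0

[0; 3, 3, 2, 10]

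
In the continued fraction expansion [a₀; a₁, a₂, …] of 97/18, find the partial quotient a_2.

1

Apply division with remainder until the remainder is 0:
97 = 5·18 + 7, so a_0 = 5
18 = 2·7 + 4, so a_1 = 2
7 = 1·4 + 3, so a_2 = 1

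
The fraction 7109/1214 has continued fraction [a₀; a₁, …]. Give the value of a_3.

⌊7109/1214⌋ = 5, remainder 1039
⌊1214/1039⌋ = 1, remainder 175
⌊1039/175⌋ = 5, remainder 164
⌊175/164⌋ = 1, remainder 11

1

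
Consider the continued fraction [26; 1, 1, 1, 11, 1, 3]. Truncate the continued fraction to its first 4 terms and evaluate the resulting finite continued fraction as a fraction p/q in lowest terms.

a_0 = 26: 26/1
a_1 = 1: 27/1
a_2 = 1: 53/2
a_3 = 1: 80/3

80/3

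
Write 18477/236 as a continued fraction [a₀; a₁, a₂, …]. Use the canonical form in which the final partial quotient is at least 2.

18477 = 78·236 + 69, so a_0 = 78
236 = 3·69 + 29, so a_1 = 3
69 = 2·29 + 11, so a_2 = 2
29 = 2·11 + 7, so a_3 = 2
11 = 1·7 + 4, so a_4 = 1
7 = 1·4 + 3, so a_5 = 1
4 = 1·3 + 1, so a_6 = 1
3 = 3·1 + 0, so a_7 = 3

[78; 3, 2, 2, 1, 1, 1, 3]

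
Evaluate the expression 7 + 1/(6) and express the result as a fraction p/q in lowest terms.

43/6

a_0 = 7: 7/1
a_1 = 6: 43/6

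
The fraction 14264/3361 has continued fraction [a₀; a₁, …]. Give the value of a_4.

14264 = 4·3361 + 820, so a_0 = 4
3361 = 4·820 + 81, so a_1 = 4
820 = 10·81 + 10, so a_2 = 10
81 = 8·10 + 1, so a_3 = 8
10 = 10·1 + 0, so a_4 = 10

10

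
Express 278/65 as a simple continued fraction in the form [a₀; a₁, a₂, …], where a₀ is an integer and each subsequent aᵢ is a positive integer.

Run the Euclidean algorithm, recording each quotient:
278 ÷ 65 → quotient 4, remainder 18
65 ÷ 18 → quotient 3, remainder 11
18 ÷ 11 → quotient 1, remainder 7
11 ÷ 7 → quotient 1, remainder 4
7 ÷ 4 → quotient 1, remainder 3
4 ÷ 3 → quotient 1, remainder 1
3 ÷ 1 → quotient 3, remainder 0

[4; 3, 1, 1, 1, 1, 3]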